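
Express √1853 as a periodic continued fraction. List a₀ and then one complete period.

[43; 21, 1, 1, 21, 86]

a₀ = ⌊√1853⌋ = 43.
With m₀=0, d₀=1 and mₖ₊₁ = dₖaₖ − mₖ, dₖ₊₁ = (n − mₖ₊₁²)/dₖ, aₖ₊₁ = ⌊(a₀+mₖ₊₁)/dₖ₊₁⌋:
  k=1: m=43, d=4, a=21
  k=2: m=41, d=43, a=1
  k=3: m=2, d=43, a=1
  k=4: m=41, d=4, a=21
  k=5: m=43, d=1, a=86
d=1 and a=2a₀=86 at k=5, so the next step gives (m, d) = (43, 4) again — its k=1 value — and the period has length 5.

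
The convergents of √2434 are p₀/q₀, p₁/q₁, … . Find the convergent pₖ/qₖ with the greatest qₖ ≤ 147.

√2434 = [49; 2, 1, 48, 1, 2, 98, …] (period length 6).
Convergents:
  p_0/q_0 = 49/1
  p_1/q_1 = 99/2
  p_2/q_2 = 148/3
  p_3/q_3 = 7203/146
  p_4/q_4 = 7351/149
q_3 = 146 ≤ 147 < 149 = q_4, so the answer is 7203/146.

7203/146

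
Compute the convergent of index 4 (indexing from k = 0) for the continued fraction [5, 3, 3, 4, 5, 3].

Using pₖ = aₖpₖ₋₁ + pₖ₋₂, qₖ = aₖqₖ₋₁ + qₖ₋₂ (with p₋₁=1, p₋₂=0, q₋₁=0, q₋₂=1):
  k=0: a=5, p=5, q=1
  k=1: a=3, p=16, q=3
  k=2: a=3, p=53, q=10
  k=3: a=4, p=228, q=43
  k=4: a=5, p=1193, q=225

1193/225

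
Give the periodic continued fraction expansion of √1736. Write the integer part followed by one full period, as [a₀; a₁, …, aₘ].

[41; 1, 1, 1, 82]

a₀ = ⌊√1736⌋ = 41.
With m₀=0, d₀=1 and mₖ₊₁ = dₖaₖ − mₖ, dₖ₊₁ = (n − mₖ₊₁²)/dₖ, aₖ₊₁ = ⌊(a₀+mₖ₊₁)/dₖ₊₁⌋:
  k=1: m=41, d=55, a=1
  k=2: m=14, d=28, a=1
  k=3: m=14, d=55, a=1
  k=4: m=41, d=1, a=82
d=1 and a=2a₀=82 at k=4, so the next step gives (m, d) = (41, 55) again — its k=1 value — and the period has length 4.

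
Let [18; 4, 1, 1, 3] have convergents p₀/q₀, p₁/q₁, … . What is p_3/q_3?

Using pₖ = aₖpₖ₋₁ + pₖ₋₂, qₖ = aₖqₖ₋₁ + qₖ₋₂ (with p₋₁=1, p₋₂=0, q₋₁=0, q₋₂=1):
  k=0: a=18, p=18, q=1
  k=1: a=4, p=73, q=4
  k=2: a=1, p=91, q=5
  k=3: a=1, p=164, q=9

164/9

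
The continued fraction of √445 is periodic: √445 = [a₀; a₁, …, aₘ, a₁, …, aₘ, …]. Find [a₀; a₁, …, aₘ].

a₀ = ⌊√445⌋ = 21.
With m₀=0, d₀=1 and mₖ₊₁ = dₖaₖ − mₖ, dₖ₊₁ = (n − mₖ₊₁²)/dₖ, aₖ₊₁ = ⌊(a₀+mₖ₊₁)/dₖ₊₁⌋:
  k=1: m=21, d=4, a=10
  k=2: m=19, d=21, a=1
  k=3: m=2, d=21, a=1
  k=4: m=19, d=4, a=10
  k=5: m=21, d=1, a=42
d=1 and a=2a₀=42 at k=5, so the next step gives (m, d) = (21, 4) again — its k=1 value — and the period has length 5.

[21; 10, 1, 1, 10, 42]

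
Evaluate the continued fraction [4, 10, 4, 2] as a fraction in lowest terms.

377/92

Fold from the inside: start with 2/1.
  4 + 1/2 = 9/2
  10 + 2/9 = 92/9
  4 + 9/92 = 377/92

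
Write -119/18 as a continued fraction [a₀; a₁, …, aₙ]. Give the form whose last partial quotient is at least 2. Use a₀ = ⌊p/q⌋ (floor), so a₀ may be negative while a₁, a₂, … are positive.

[-7; 2, 1, 1, 3]

-119 = -7·18 + 7
18 = 2·7 + 4
7 = 1·4 + 3
4 = 1·3 + 1
3 = 3·1 + 0  (stop)
So -119/18 = [-7; 2, 1, 1, 3].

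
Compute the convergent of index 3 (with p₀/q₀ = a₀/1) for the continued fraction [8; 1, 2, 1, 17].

Using pₖ = aₖpₖ₋₁ + pₖ₋₂, qₖ = aₖqₖ₋₁ + qₖ₋₂ (with p₋₁=1, p₋₂=0, q₋₁=0, q₋₂=1):
  k=0: a=8, p=8, q=1
  k=1: a=1, p=9, q=1
  k=2: a=2, p=26, q=3
  k=3: a=1, p=35, q=4

35/4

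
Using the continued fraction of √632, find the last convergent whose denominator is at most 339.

√632 = [25; 7, 6, 7, 50, …] (period length 4).
Convergents:
  p_0/q_0 = 25/1
  p_1/q_1 = 176/7
  p_2/q_2 = 1081/43
  p_3/q_3 = 7743/308
  p_4/q_4 = 388231/15443
q_3 = 308 ≤ 339 < 15443 = q_4, so the answer is 7743/308.

7743/308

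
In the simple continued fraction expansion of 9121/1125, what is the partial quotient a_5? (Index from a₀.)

3

9121 = 8·1125 + 121   →  a_0 = 8
1125 = 9·121 + 36   →  a_1 = 9
121 = 3·36 + 13   →  a_2 = 3
36 = 2·13 + 10   →  a_3 = 2
13 = 1·10 + 3   →  a_4 = 1
10 = 3·3 + 1   →  a_5 = 3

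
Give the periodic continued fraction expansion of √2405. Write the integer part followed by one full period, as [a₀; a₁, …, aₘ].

[49; 24, 1, 1, 24, 98]

a₀ = ⌊√2405⌋ = 49.
With m₀=0, d₀=1 and mₖ₊₁ = dₖaₖ − mₖ, dₖ₊₁ = (n − mₖ₊₁²)/dₖ, aₖ₊₁ = ⌊(a₀+mₖ₊₁)/dₖ₊₁⌋:
  k=1: m=49, d=4, a=24
  k=2: m=47, d=49, a=1
  k=3: m=2, d=49, a=1
  k=4: m=47, d=4, a=24
  k=5: m=49, d=1, a=98
d=1 and a=2a₀=98 at k=5, so the next step gives (m, d) = (49, 4) again — its k=1 value — and the period has length 5.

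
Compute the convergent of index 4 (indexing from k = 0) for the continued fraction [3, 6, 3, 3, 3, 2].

Using pₖ = aₖpₖ₋₁ + pₖ₋₂, qₖ = aₖqₖ₋₁ + qₖ₋₂ (with p₋₁=1, p₋₂=0, q₋₁=0, q₋₂=1):
  k=0: a=3, p=3, q=1
  k=1: a=6, p=19, q=6
  k=2: a=3, p=60, q=19
  k=3: a=3, p=199, q=63
  k=4: a=3, p=657, q=208

657/208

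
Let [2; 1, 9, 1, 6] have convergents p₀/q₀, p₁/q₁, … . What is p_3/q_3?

Using pₖ = aₖpₖ₋₁ + pₖ₋₂, qₖ = aₖqₖ₋₁ + qₖ₋₂ (with p₋₁=1, p₋₂=0, q₋₁=0, q₋₂=1):
  k=0: a=2, p=2, q=1
  k=1: a=1, p=3, q=1
  k=2: a=9, p=29, q=10
  k=3: a=1, p=32, q=11

32/11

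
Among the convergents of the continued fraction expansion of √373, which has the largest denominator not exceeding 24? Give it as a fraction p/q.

309/16

√373 = [19; 3, 5, 5, 3, 38, …] (period length 5).
Convergents:
  p_0/q_0 = 19/1
  p_1/q_1 = 58/3
  p_2/q_2 = 309/16
  p_3/q_3 = 1603/83
q_2 = 16 ≤ 24 < 83 = q_3, so the answer is 309/16.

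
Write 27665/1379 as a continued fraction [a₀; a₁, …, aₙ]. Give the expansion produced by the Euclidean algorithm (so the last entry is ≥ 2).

[20; 16, 4, 2, 9]

27665 = 20×1379 + 85
1379 = 16×85 + 19
85 = 4×19 + 9
19 = 2×9 + 1
9 = 9×1 + 0  (stop)
So 27665/1379 = [20; 16, 4, 2, 9].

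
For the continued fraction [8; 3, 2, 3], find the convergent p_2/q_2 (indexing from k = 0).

58/7

Using pₖ = aₖpₖ₋₁ + pₖ₋₂, qₖ = aₖqₖ₋₁ + qₖ₋₂ (with p₋₁=1, p₋₂=0, q₋₁=0, q₋₂=1):
  k=0: a=8, p=8, q=1
  k=1: a=3, p=25, q=3
  k=2: a=2, p=58, q=7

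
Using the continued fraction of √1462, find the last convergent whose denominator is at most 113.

√1462 = [38; 4, 4, 4, 76, …] (period length 4).
Convergents:
  p_0/q_0 = 38/1
  p_1/q_1 = 153/4
  p_2/q_2 = 650/17
  p_3/q_3 = 2753/72
  p_4/q_4 = 209878/5489
q_3 = 72 ≤ 113 < 5489 = q_4, so the answer is 2753/72.

2753/72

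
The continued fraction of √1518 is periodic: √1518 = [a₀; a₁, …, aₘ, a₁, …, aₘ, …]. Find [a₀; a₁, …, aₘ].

a₀ = ⌊√1518⌋ = 38.
With m₀=0, d₀=1 and mₖ₊₁ = dₖaₖ − mₖ, dₖ₊₁ = (n − mₖ₊₁²)/dₖ, aₖ₊₁ = ⌊(a₀+mₖ₊₁)/dₖ₊₁⌋:
  k=1: m=38, d=74, a=1
  k=2: m=36, d=3, a=24
  k=3: m=36, d=74, a=1
  k=4: m=38, d=1, a=76
d=1 and a=2a₀=76 at k=4, so the next step gives (m, d) = (38, 74) again — its k=1 value — and the period has length 4.

[38; 1, 24, 1, 76]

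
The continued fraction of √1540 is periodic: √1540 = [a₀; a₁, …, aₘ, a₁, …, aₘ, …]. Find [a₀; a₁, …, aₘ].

[39; 4, 8, 2, 8, 4, 78]

a₀ = ⌊√1540⌋ = 39.
With m₀=0, d₀=1 and mₖ₊₁ = dₖaₖ − mₖ, dₖ₊₁ = (n − mₖ₊₁²)/dₖ, aₖ₊₁ = ⌊(a₀+mₖ₊₁)/dₖ₊₁⌋:
  k=1: m=39, d=19, a=4
  k=2: m=37, d=9, a=8
  k=3: m=35, d=35, a=2
  k=4: m=35, d=9, a=8
  k=5: m=37, d=19, a=4
  k=6: m=39, d=1, a=78
d=1 and a=2a₀=78 at k=6, so the next step gives (m, d) = (39, 19) again — its k=1 value — and the period has length 6.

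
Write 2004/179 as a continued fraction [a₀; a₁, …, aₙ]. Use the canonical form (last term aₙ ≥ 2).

2004 = 11×179 + 35
179 = 5×35 + 4
35 = 8×4 + 3
4 = 1×3 + 1
3 = 3×1 + 0  (stop)
So 2004/179 = [11; 5, 8, 1, 3].

[11; 5, 8, 1, 3]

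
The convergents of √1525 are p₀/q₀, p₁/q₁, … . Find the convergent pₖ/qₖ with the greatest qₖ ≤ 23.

√1525 = [39; 19, 1, 1, 19, 78, …] (period length 5).
Convergents:
  p_0/q_0 = 39/1
  p_1/q_1 = 742/19
  p_2/q_2 = 781/20
  p_3/q_3 = 1523/39
q_2 = 20 ≤ 23 < 39 = q_3, so the answer is 781/20.

781/20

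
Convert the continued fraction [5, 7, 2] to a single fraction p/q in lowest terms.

Fold from the inside: start with 2/1.
  7 + 1/2 = 15/2
  5 + 2/15 = 77/15

77/15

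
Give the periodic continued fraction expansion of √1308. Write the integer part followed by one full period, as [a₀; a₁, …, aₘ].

[36; 6, 72]

a₀ = ⌊√1308⌋ = 36.
With m₀=0, d₀=1 and mₖ₊₁ = dₖaₖ − mₖ, dₖ₊₁ = (n − mₖ₊₁²)/dₖ, aₖ₊₁ = ⌊(a₀+mₖ₊₁)/dₖ₊₁⌋:
  k=1: m=36, d=12, a=6
  k=2: m=36, d=1, a=72
d=1 and a=2a₀=72 at k=2, so the next step gives (m, d) = (36, 12) again — its k=1 value — and the period has length 2.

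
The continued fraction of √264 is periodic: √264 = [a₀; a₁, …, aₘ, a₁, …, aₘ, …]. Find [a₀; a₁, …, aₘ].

[16; 4, 32]

a₀ = ⌊√264⌋ = 16.
With m₀=0, d₀=1 and mₖ₊₁ = dₖaₖ − mₖ, dₖ₊₁ = (n − mₖ₊₁²)/dₖ, aₖ₊₁ = ⌊(a₀+mₖ₊₁)/dₖ₊₁⌋:
  k=1: m=16, d=8, a=4
  k=2: m=16, d=1, a=32
d=1 and a=2a₀=32 at k=2, so the next step gives (m, d) = (16, 8) again — its k=1 value — and the period has length 2.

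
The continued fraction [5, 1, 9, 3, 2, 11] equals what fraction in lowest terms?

Using pₖ = aₖpₖ₋₁ + pₖ₋₂ and qₖ = aₖqₖ₋₁ + qₖ₋₂:
  k=0: a=5, p=5, q=1
  k=1: a=1, p=6, q=1
  k=2: a=9, p=59, q=10
  k=3: a=3, p=183, q=31
  k=4: a=2, p=425, q=72
  k=5: a=11, p=4858, q=823

4858/823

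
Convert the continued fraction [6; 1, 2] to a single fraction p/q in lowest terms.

20/3

Using pₖ = aₖpₖ₋₁ + pₖ₋₂ and qₖ = aₖqₖ₋₁ + qₖ₋₂:
  k=0: a=6, p=6, q=1
  k=1: a=1, p=7, q=1
  k=2: a=2, p=20, q=3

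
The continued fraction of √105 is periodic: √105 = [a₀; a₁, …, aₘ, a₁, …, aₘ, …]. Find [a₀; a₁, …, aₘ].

[10; 4, 20]

a₀ = ⌊√105⌋ = 10.
With m₀=0, d₀=1 and mₖ₊₁ = dₖaₖ − mₖ, dₖ₊₁ = (n − mₖ₊₁²)/dₖ, aₖ₊₁ = ⌊(a₀+mₖ₊₁)/dₖ₊₁⌋:
  k=1: m=10, d=5, a=4
  k=2: m=10, d=1, a=20
d=1 and a=2a₀=20 at k=2, so the next step gives (m, d) = (10, 5) again — its k=1 value — and the period has length 2.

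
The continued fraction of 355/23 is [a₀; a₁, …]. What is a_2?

355 = 15·23 + 10   →  a_0 = 15
23 = 2·10 + 3   →  a_1 = 2
10 = 3·3 + 1   →  a_2 = 3

3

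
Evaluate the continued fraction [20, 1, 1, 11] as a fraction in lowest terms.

472/23

Using pₖ = aₖpₖ₋₁ + pₖ₋₂ and qₖ = aₖqₖ₋₁ + qₖ₋₂:
  k=0: a=20, p=20, q=1
  k=1: a=1, p=21, q=1
  k=2: a=1, p=41, q=2
  k=3: a=11, p=472, q=23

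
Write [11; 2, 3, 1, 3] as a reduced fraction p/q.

389/34

Fold from the inside: start with 3/1.
  1 + 1/3 = 4/3
  3 + 3/4 = 15/4
  2 + 4/15 = 34/15
  11 + 15/34 = 389/34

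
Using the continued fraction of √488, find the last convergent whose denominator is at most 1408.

√488 = [22; 11, 44, …] (period length 2).
Convergents:
  p_0/q_0 = 22/1
  p_1/q_1 = 243/11
  p_2/q_2 = 10714/485
  p_3/q_3 = 118097/5346
q_2 = 485 ≤ 1408 < 5346 = q_3, so the answer is 10714/485.

10714/485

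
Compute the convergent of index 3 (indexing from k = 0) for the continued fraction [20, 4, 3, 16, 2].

Using pₖ = aₖpₖ₋₁ + pₖ₋₂, qₖ = aₖqₖ₋₁ + qₖ₋₂ (with p₋₁=1, p₋₂=0, q₋₁=0, q₋₂=1):
  k=0: a=20, p=20, q=1
  k=1: a=4, p=81, q=4
  k=2: a=3, p=263, q=13
  k=3: a=16, p=4289, q=212

4289/212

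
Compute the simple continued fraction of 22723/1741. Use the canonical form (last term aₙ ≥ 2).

[13; 19, 2, 1, 9, 3]

22723 = 13·1741 + 90
1741 = 19·90 + 31
90 = 2·31 + 28
31 = 1·28 + 3
28 = 9·3 + 1
3 = 3·1 + 0  (stop)
So 22723/1741 = [13; 19, 2, 1, 9, 3].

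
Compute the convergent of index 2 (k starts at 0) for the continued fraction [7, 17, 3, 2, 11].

Using pₖ = aₖpₖ₋₁ + pₖ₋₂, qₖ = aₖqₖ₋₁ + qₖ₋₂ (with p₋₁=1, p₋₂=0, q₋₁=0, q₋₂=1):
  k=0: a=7, p=7, q=1
  k=1: a=17, p=120, q=17
  k=2: a=3, p=367, q=52

367/52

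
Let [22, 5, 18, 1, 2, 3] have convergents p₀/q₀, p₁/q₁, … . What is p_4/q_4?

Using pₖ = aₖpₖ₋₁ + pₖ₋₂, qₖ = aₖqₖ₋₁ + qₖ₋₂ (with p₋₁=1, p₋₂=0, q₋₁=0, q₋₂=1):
  k=0: a=22, p=22, q=1
  k=1: a=5, p=111, q=5
  k=2: a=18, p=2020, q=91
  k=3: a=1, p=2131, q=96
  k=4: a=2, p=6282, q=283

6282/283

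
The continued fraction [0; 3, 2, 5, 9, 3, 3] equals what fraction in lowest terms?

Using pₖ = aₖpₖ₋₁ + pₖ₋₂ and qₖ = aₖqₖ₋₁ + qₖ₋₂:
  k=0: a=0, p=0, q=1
  k=1: a=3, p=1, q=3
  k=2: a=2, p=2, q=7
  k=3: a=5, p=11, q=38
  k=4: a=9, p=101, q=349
  k=5: a=3, p=314, q=1085
  k=6: a=3, p=1043, q=3604

1043/3604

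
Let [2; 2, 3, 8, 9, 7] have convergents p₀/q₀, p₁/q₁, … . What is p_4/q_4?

Using pₖ = aₖpₖ₋₁ + pₖ₋₂, qₖ = aₖqₖ₋₁ + qₖ₋₂ (with p₋₁=1, p₋₂=0, q₋₁=0, q₋₂=1):
  k=0: a=2, p=2, q=1
  k=1: a=2, p=5, q=2
  k=2: a=3, p=17, q=7
  k=3: a=8, p=141, q=58
  k=4: a=9, p=1286, q=529

1286/529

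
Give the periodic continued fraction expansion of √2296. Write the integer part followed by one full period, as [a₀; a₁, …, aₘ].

a₀ = ⌊√2296⌋ = 47.
With m₀=0, d₀=1 and mₖ₊₁ = dₖaₖ − mₖ, dₖ₊₁ = (n − mₖ₊₁²)/dₖ, aₖ₊₁ = ⌊(a₀+mₖ₊₁)/dₖ₊₁⌋:
  k=1: m=47, d=87, a=1
  k=2: m=40, d=8, a=10
  k=3: m=40, d=87, a=1
  k=4: m=47, d=1, a=94
d=1 and a=2a₀=94 at k=4, so the next step gives (m, d) = (47, 87) again — its k=1 value — and the period has length 4.

[47; 1, 10, 1, 94]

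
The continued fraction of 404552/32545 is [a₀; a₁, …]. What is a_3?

10

404552 = 12·32545 + 14012   →  a_0 = 12
32545 = 2·14012 + 4521   →  a_1 = 2
14012 = 3·4521 + 449   →  a_2 = 3
4521 = 10·449 + 31   →  a_3 = 10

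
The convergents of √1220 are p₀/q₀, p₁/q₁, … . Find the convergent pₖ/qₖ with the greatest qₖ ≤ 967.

33706/965

√1220 = [34; 1, 12, 1, 68, …] (period length 4).
Convergents:
  p_0/q_0 = 34/1
  p_1/q_1 = 35/1
  p_2/q_2 = 454/13
  p_3/q_3 = 489/14
  p_4/q_4 = 33706/965
  p_5/q_5 = 34195/979
q_4 = 965 ≤ 967 < 979 = q_5, so the answer is 33706/965.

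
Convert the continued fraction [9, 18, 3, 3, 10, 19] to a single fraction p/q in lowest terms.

Fold from the inside: start with 19/1.
  10 + 1/19 = 191/19
  3 + 19/191 = 592/191
  3 + 191/592 = 1967/592
  18 + 592/1967 = 35998/1967
  9 + 1967/35998 = 325949/35998

325949/35998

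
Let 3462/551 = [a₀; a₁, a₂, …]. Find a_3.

1

3462 = 6·551 + 156   →  a_0 = 6
551 = 3·156 + 83   →  a_1 = 3
156 = 1·83 + 73   →  a_2 = 1
83 = 1·73 + 10   →  a_3 = 1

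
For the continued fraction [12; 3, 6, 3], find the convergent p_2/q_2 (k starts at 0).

234/19

Using pₖ = aₖpₖ₋₁ + pₖ₋₂, qₖ = aₖqₖ₋₁ + qₖ₋₂ (with p₋₁=1, p₋₂=0, q₋₁=0, q₋₂=1):
  k=0: a=12, p=12, q=1
  k=1: a=3, p=37, q=3
  k=2: a=6, p=234, q=19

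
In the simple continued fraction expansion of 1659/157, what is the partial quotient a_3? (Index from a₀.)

3

1659 = 10·157 + 89   →  a_0 = 10
157 = 1·89 + 68   →  a_1 = 1
89 = 1·68 + 21   →  a_2 = 1
68 = 3·21 + 5   →  a_3 = 3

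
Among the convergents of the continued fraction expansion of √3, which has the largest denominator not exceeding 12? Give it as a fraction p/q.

√3 = [1; 1, 2, …] (period length 2).
Convergents:
  p_0/q_0 = 1/1
  p_1/q_1 = 2/1
  p_2/q_2 = 5/3
  p_3/q_3 = 7/4
  p_4/q_4 = 19/11
  p_5/q_5 = 26/15
q_4 = 11 ≤ 12 < 15 = q_5, so the answer is 19/11.

19/11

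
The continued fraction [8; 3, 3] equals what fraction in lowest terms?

83/10

Using pₖ = aₖpₖ₋₁ + pₖ₋₂ and qₖ = aₖqₖ₋₁ + qₖ₋₂:
  k=0: a=8, p=8, q=1
  k=1: a=3, p=25, q=3
  k=2: a=3, p=83, q=10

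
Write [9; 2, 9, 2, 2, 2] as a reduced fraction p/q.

2255/238

Fold from the inside: start with 2/1.
  2 + 1/2 = 5/2
  2 + 2/5 = 12/5
  9 + 5/12 = 113/12
  2 + 12/113 = 238/113
  9 + 113/238 = 2255/238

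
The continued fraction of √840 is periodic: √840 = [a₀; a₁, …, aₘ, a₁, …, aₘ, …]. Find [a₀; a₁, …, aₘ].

a₀ = ⌊√840⌋ = 28.
With m₀=0, d₀=1 and mₖ₊₁ = dₖaₖ − mₖ, dₖ₊₁ = (n − mₖ₊₁²)/dₖ, aₖ₊₁ = ⌊(a₀+mₖ₊₁)/dₖ₊₁⌋:
  k=1: m=28, d=56, a=1
  k=2: m=28, d=1, a=56
d=1 and a=2a₀=56 at k=2, so the next step gives (m, d) = (28, 56) again — its k=1 value — and the period has length 2.

[28; 1, 56]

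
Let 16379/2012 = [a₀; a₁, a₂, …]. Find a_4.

1

16379 = 8·2012 + 283   →  a_0 = 8
2012 = 7·283 + 31   →  a_1 = 7
283 = 9·31 + 4   →  a_2 = 9
31 = 7·4 + 3   →  a_3 = 7
4 = 1·3 + 1   →  a_4 = 1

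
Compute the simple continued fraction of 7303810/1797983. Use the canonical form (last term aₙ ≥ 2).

7303810 = 4*1797983 + 111878
1797983 = 16*111878 + 7935
111878 = 14*7935 + 788
7935 = 10*788 + 55
788 = 14*55 + 18
55 = 3*18 + 1
18 = 18*1 + 0  (stop)
So 7303810/1797983 = [4; 16, 14, 10, 14, 3, 18].

[4; 16, 14, 10, 14, 3, 18]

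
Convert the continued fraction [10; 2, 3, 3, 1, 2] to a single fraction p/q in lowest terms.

Fold from the inside: start with 2/1.
  1 + 1/2 = 3/2
  3 + 2/3 = 11/3
  3 + 3/11 = 36/11
  2 + 11/36 = 83/36
  10 + 36/83 = 866/83

866/83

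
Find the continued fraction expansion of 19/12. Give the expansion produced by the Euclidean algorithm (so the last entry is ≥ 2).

[1; 1, 1, 2, 2]

19 = 1·12 + 7
12 = 1·7 + 5
7 = 1·5 + 2
5 = 2·2 + 1
2 = 2·1 + 0  (stop)
So 19/12 = [1; 1, 1, 2, 2].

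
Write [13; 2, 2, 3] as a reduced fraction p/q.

Fold from the inside: start with 3/1.
  2 + 1/3 = 7/3
  2 + 3/7 = 17/7
  13 + 7/17 = 228/17

228/17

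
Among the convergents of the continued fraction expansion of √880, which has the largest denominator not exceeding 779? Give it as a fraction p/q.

√880 = [29; 1, 1, 1, 58, …] (period length 4).
Convergents:
  p_0/q_0 = 29/1
  p_1/q_1 = 30/1
  p_2/q_2 = 59/2
  p_3/q_3 = 89/3
  p_4/q_4 = 5221/176
  p_5/q_5 = 5310/179
  p_6/q_6 = 10531/355
  p_7/q_7 = 15841/534
  p_8/q_8 = 929309/31327
q_7 = 534 ≤ 779 < 31327 = q_8, so the answer is 15841/534.

15841/534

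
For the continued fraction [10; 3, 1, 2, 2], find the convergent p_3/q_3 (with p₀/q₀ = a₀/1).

113/11

Using pₖ = aₖpₖ₋₁ + pₖ₋₂, qₖ = aₖqₖ₋₁ + qₖ₋₂ (with p₋₁=1, p₋₂=0, q₋₁=0, q₋₂=1):
  k=0: a=10, p=10, q=1
  k=1: a=3, p=31, q=3
  k=2: a=1, p=41, q=4
  k=3: a=2, p=113, q=11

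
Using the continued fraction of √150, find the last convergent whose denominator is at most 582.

4801/392

√150 = [12; 4, 24, …] (period length 2).
Convergents:
  p_0/q_0 = 12/1
  p_1/q_1 = 49/4
  p_2/q_2 = 1188/97
  p_3/q_3 = 4801/392
  p_4/q_4 = 116412/9505
q_3 = 392 ≤ 582 < 9505 = q_4, so the answer is 4801/392.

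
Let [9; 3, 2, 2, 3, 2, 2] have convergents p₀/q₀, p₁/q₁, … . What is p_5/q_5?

Using pₖ = aₖpₖ₋₁ + pₖ₋₂, qₖ = aₖqₖ₋₁ + qₖ₋₂ (with p₋₁=1, p₋₂=0, q₋₁=0, q₋₂=1):
  k=0: a=9, p=9, q=1
  k=1: a=3, p=28, q=3
  k=2: a=2, p=65, q=7
  k=3: a=2, p=158, q=17
  k=4: a=3, p=539, q=58
  k=5: a=2, p=1236, q=133

1236/133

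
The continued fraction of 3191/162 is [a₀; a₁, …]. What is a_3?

3

3191 = 19·162 + 113   →  a_0 = 19
162 = 1·113 + 49   →  a_1 = 1
113 = 2·49 + 15   →  a_2 = 2
49 = 3·15 + 4   →  a_3 = 3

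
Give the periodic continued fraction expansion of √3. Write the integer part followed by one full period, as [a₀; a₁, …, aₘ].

[1; 1, 2]

a₀ = ⌊√3⌋ = 1.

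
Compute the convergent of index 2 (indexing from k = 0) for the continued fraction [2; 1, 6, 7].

20/7

Using pₖ = aₖpₖ₋₁ + pₖ₋₂, qₖ = aₖqₖ₋₁ + qₖ₋₂ (with p₋₁=1, p₋₂=0, q₋₁=0, q₋₂=1):
  k=0: a=2, p=2, q=1
  k=1: a=1, p=3, q=1
  k=2: a=6, p=20, q=7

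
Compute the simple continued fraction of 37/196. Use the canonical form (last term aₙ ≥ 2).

[0; 5, 3, 2, 1, 3]

37 = 0*196 + 37
196 = 5*37 + 11
37 = 3*11 + 4
11 = 2*4 + 3
4 = 1*3 + 1
3 = 3*1 + 0  (stop)
So 37/196 = [0; 5, 3, 2, 1, 3].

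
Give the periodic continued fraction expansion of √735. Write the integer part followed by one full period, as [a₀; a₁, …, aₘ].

[27; 9, 54]

a₀ = ⌊√735⌋ = 27.
With m₀=0, d₀=1 and mₖ₊₁ = dₖaₖ − mₖ, dₖ₊₁ = (n − mₖ₊₁²)/dₖ, aₖ₊₁ = ⌊(a₀+mₖ₊₁)/dₖ₊₁⌋:
  k=1: m=27, d=6, a=9
  k=2: m=27, d=1, a=54
d=1 and a=2a₀=54 at k=2, so the next step gives (m, d) = (27, 6) again — its k=1 value — and the period has length 2.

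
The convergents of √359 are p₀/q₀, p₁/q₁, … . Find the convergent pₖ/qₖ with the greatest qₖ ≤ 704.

13301/702

√359 = [18; 1, 17, 1, 36, …] (period length 4).
Convergents:
  p_0/q_0 = 18/1
  p_1/q_1 = 19/1
  p_2/q_2 = 341/18
  p_3/q_3 = 360/19
  p_4/q_4 = 13301/702
  p_5/q_5 = 13661/721
q_4 = 702 ≤ 704 < 721 = q_5, so the answer is 13301/702.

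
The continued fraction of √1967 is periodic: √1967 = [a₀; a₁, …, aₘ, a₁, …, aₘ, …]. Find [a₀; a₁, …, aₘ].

a₀ = ⌊√1967⌋ = 44.
With m₀=0, d₀=1 and mₖ₊₁ = dₖaₖ − mₖ, dₖ₊₁ = (n − mₖ₊₁²)/dₖ, aₖ₊₁ = ⌊(a₀+mₖ₊₁)/dₖ₊₁⌋:
  k=1: m=44, d=31, a=2
  k=2: m=18, d=53, a=1
  k=3: m=35, d=14, a=5
  k=4: m=35, d=53, a=1
  k=5: m=18, d=31, a=2
  k=6: m=44, d=1, a=88
d=1 and a=2a₀=88 at k=6, so the next step gives (m, d) = (44, 31) again — its k=1 value — and the period has length 6.

[44; 2, 1, 5, 1, 2, 88]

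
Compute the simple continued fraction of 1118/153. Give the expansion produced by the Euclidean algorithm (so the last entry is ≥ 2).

[7; 3, 3, 1, 11]

1118 = 7×153 + 47
153 = 3×47 + 12
47 = 3×12 + 11
12 = 1×11 + 1
11 = 11×1 + 0  (stop)
So 1118/153 = [7; 3, 3, 1, 11].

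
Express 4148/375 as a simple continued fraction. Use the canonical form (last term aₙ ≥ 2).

[11; 16, 3, 3, 2]

4148 = 11*375 + 23
375 = 16*23 + 7
23 = 3*7 + 2
7 = 3*2 + 1
2 = 2*1 + 0  (stop)
So 4148/375 = [11; 16, 3, 3, 2].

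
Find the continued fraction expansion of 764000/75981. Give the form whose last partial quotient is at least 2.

[10; 18, 7, 2, 7, 1, 1, 17]

764000 = 10×75981 + 4190
75981 = 18×4190 + 561
4190 = 7×561 + 263
561 = 2×263 + 35
263 = 7×35 + 18
35 = 1×18 + 17
18 = 1×17 + 1
17 = 17×1 + 0  (stop)
So 764000/75981 = [10; 18, 7, 2, 7, 1, 1, 17].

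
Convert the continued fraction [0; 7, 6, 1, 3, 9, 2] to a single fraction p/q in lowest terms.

527/3767

Fold from the inside: start with 2/1.
  9 + 1/2 = 19/2
  3 + 2/19 = 59/19
  1 + 19/59 = 78/59
  6 + 59/78 = 527/78
  7 + 78/527 = 3767/527
  0 + 527/3767 = 527/3767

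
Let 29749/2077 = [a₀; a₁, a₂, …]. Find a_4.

15

29749 = 14·2077 + 671   →  a_0 = 14
2077 = 3·671 + 64   →  a_1 = 3
671 = 10·64 + 31   →  a_2 = 10
64 = 2·31 + 2   →  a_3 = 2
31 = 15·2 + 1   →  a_4 = 15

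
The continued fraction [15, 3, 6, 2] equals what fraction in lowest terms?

Using pₖ = aₖpₖ₋₁ + pₖ₋₂ and qₖ = aₖqₖ₋₁ + qₖ₋₂:
  k=0: a=15, p=15, q=1
  k=1: a=3, p=46, q=3
  k=2: a=6, p=291, q=19
  k=3: a=2, p=628, q=41

628/41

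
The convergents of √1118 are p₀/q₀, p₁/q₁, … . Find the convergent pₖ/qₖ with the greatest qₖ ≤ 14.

√1118 = [33; 2, 3, 2, 3, 2, 66, …] (period length 6).
Convergents:
  p_0/q_0 = 33/1
  p_1/q_1 = 67/2
  p_2/q_2 = 234/7
  p_3/q_3 = 535/16
q_2 = 7 ≤ 14 < 16 = q_3, so the answer is 234/7.

234/7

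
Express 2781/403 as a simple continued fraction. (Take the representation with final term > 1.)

[6; 1, 9, 13, 3]

2781 = 6*403 + 363
403 = 1*363 + 40
363 = 9*40 + 3
40 = 13*3 + 1
3 = 3*1 + 0  (stop)
So 2781/403 = [6; 1, 9, 13, 3].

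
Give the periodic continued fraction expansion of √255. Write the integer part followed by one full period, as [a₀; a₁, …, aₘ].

[15; 1, 30]

a₀ = ⌊√255⌋ = 15.
With m₀=0, d₀=1 and mₖ₊₁ = dₖaₖ − mₖ, dₖ₊₁ = (n − mₖ₊₁²)/dₖ, aₖ₊₁ = ⌊(a₀+mₖ₊₁)/dₖ₊₁⌋:
  k=1: m=15, d=30, a=1
  k=2: m=15, d=1, a=30
d=1 and a=2a₀=30 at k=2, so the next step gives (m, d) = (15, 30) again — its k=1 value — and the period has length 2.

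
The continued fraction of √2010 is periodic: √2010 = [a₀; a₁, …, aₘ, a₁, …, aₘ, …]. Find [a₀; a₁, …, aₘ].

[44; 1, 4, 1, 88]

a₀ = ⌊√2010⌋ = 44.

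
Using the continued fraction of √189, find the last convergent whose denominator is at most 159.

1526/111

√189 = [13; 1, 2, 1, 26, …] (period length 4).
Convergents:
  p_0/q_0 = 13/1
  p_1/q_1 = 14/1
  p_2/q_2 = 41/3
  p_3/q_3 = 55/4
  p_4/q_4 = 1471/107
  p_5/q_5 = 1526/111
  p_6/q_6 = 4523/329
q_5 = 111 ≤ 159 < 329 = q_6, so the answer is 1526/111.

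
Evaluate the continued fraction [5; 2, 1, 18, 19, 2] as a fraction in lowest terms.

11693/2190

Fold from the inside: start with 2/1.
  19 + 1/2 = 39/2
  18 + 2/39 = 704/39
  1 + 39/704 = 743/704
  2 + 704/743 = 2190/743
  5 + 743/2190 = 11693/2190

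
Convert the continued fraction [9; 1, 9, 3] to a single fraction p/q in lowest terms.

307/31

Using pₖ = aₖpₖ₋₁ + pₖ₋₂ and qₖ = aₖqₖ₋₁ + qₖ₋₂:
  k=0: a=9, p=9, q=1
  k=1: a=1, p=10, q=1
  k=2: a=9, p=99, q=10
  k=3: a=3, p=307, q=31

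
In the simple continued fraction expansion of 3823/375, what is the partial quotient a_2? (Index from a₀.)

7

3823 = 10·375 + 73   →  a_0 = 10
375 = 5·73 + 10   →  a_1 = 5
73 = 7·10 + 3   →  a_2 = 7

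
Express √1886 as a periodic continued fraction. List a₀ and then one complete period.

[43; 2, 2, 1, 42, 1, 2, 2, 86]

a₀ = ⌊√1886⌋ = 43.
With m₀=0, d₀=1 and mₖ₊₁ = dₖaₖ − mₖ, dₖ₊₁ = (n − mₖ₊₁²)/dₖ, aₖ₊₁ = ⌊(a₀+mₖ₊₁)/dₖ₊₁⌋:
  k=1: m=43, d=37, a=2
  k=2: m=31, d=25, a=2
  k=3: m=19, d=61, a=1
  k=4: m=42, d=2, a=42
  k=5: m=42, d=61, a=1
  k=6: m=19, d=25, a=2
  k=7: m=31, d=37, a=2
  k=8: m=43, d=1, a=86
d=1 and a=2a₀=86 at k=8, so the next step gives (m, d) = (43, 37) again — its k=1 value — and the period has length 8.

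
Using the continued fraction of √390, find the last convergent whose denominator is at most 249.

√390 = [19; 1, 2, 1, 38, …] (period length 4).
Convergents:
  p_0/q_0 = 19/1
  p_1/q_1 = 20/1
  p_2/q_2 = 59/3
  p_3/q_3 = 79/4
  p_4/q_4 = 3061/155
  p_5/q_5 = 3140/159
  p_6/q_6 = 9341/473
q_5 = 159 ≤ 249 < 473 = q_6, so the answer is 3140/159.

3140/159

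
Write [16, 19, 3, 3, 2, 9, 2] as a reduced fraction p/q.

Fold from the inside: start with 2/1.
  9 + 1/2 = 19/2
  2 + 2/19 = 40/19
  3 + 19/40 = 139/40
  3 + 40/139 = 457/139
  19 + 139/457 = 8822/457
  16 + 457/8822 = 141609/8822

141609/8822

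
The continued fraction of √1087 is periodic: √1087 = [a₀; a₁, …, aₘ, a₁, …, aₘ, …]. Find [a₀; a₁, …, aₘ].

a₀ = ⌊√1087⌋ = 32.
With m₀=0, d₀=1 and mₖ₊₁ = dₖaₖ − mₖ, dₖ₊₁ = (n − mₖ₊₁²)/dₖ, aₖ₊₁ = ⌊(a₀+mₖ₊₁)/dₖ₊₁⌋:
  k=1: m=32, d=63, a=1
  k=2: m=31, d=2, a=31
  k=3: m=31, d=63, a=1
  k=4: m=32, d=1, a=64
d=1 and a=2a₀=64 at k=4, so the next step gives (m, d) = (32, 63) again — its k=1 value — and the period has length 4.

[32; 1, 31, 1, 64]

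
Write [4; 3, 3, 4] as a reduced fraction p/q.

Using pₖ = aₖpₖ₋₁ + pₖ₋₂ and qₖ = aₖqₖ₋₁ + qₖ₋₂:
  k=0: a=4, p=4, q=1
  k=1: a=3, p=13, q=3
  k=2: a=3, p=43, q=10
  k=3: a=4, p=185, q=43

185/43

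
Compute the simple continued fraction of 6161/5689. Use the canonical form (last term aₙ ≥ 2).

6161 = 1·5689 + 472
5689 = 12·472 + 25
472 = 18·25 + 22
25 = 1·22 + 3
22 = 7·3 + 1
3 = 3·1 + 0  (stop)
So 6161/5689 = [1; 12, 18, 1, 7, 3].

[1; 12, 18, 1, 7, 3]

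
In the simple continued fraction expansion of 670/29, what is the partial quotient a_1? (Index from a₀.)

9

670 = 23·29 + 3   →  a_0 = 23
29 = 9·3 + 2   →  a_1 = 9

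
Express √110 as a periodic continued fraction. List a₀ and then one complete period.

a₀ = ⌊√110⌋ = 10.
With m₀=0, d₀=1 and mₖ₊₁ = dₖaₖ − mₖ, dₖ₊₁ = (n − mₖ₊₁²)/dₖ, aₖ₊₁ = ⌊(a₀+mₖ₊₁)/dₖ₊₁⌋:
  k=1: m=10, d=10, a=2
  k=2: m=10, d=1, a=20
d=1 and a=2a₀=20 at k=2, so the next step gives (m, d) = (10, 10) again — its k=1 value — and the period has length 2.

[10; 2, 20]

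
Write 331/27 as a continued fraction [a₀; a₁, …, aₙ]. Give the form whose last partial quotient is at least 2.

331 = 12×27 + 7
27 = 3×7 + 6
7 = 1×6 + 1
6 = 6×1 + 0  (stop)
So 331/27 = [12; 3, 1, 6].

[12; 3, 1, 6]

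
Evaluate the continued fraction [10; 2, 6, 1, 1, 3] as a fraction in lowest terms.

Fold from the inside: start with 3/1.
  1 + 1/3 = 4/3
  1 + 3/4 = 7/4
  6 + 4/7 = 46/7
  2 + 7/46 = 99/46
  10 + 46/99 = 1036/99

1036/99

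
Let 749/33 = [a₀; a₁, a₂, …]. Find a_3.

749 = 22·33 + 23   →  a_0 = 22
33 = 1·23 + 10   →  a_1 = 1
23 = 2·10 + 3   →  a_2 = 2
10 = 3·3 + 1   →  a_3 = 3

3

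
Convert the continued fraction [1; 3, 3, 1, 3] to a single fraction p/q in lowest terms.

Fold from the inside: start with 3/1.
  1 + 1/3 = 4/3
  3 + 3/4 = 15/4
  3 + 4/15 = 49/15
  1 + 15/49 = 64/49

64/49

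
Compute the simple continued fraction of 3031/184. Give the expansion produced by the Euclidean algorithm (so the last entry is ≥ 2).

[16; 2, 8, 1, 2, 3]

3031 = 16×184 + 87
184 = 2×87 + 10
87 = 8×10 + 7
10 = 1×7 + 3
7 = 2×3 + 1
3 = 3×1 + 0  (stop)
So 3031/184 = [16; 2, 8, 1, 2, 3].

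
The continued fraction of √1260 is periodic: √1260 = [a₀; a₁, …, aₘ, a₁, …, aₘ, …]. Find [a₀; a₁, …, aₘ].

[35; 2, 70]

a₀ = ⌊√1260⌋ = 35.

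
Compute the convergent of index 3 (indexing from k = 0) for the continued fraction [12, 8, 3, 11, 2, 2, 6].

3430/283

Using pₖ = aₖpₖ₋₁ + pₖ₋₂, qₖ = aₖqₖ₋₁ + qₖ₋₂ (with p₋₁=1, p₋₂=0, q₋₁=0, q₋₂=1):
  k=0: a=12, p=12, q=1
  k=1: a=8, p=97, q=8
  k=2: a=3, p=303, q=25
  k=3: a=11, p=3430, q=283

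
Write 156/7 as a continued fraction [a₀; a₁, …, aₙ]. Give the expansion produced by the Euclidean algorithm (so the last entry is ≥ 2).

[22; 3, 2]

156 = 22×7 + 2
7 = 3×2 + 1
2 = 2×1 + 0  (stop)
So 156/7 = [22; 3, 2].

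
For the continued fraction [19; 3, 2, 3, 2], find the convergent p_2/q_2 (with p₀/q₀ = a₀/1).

Using pₖ = aₖpₖ₋₁ + pₖ₋₂, qₖ = aₖqₖ₋₁ + qₖ₋₂ (with p₋₁=1, p₋₂=0, q₋₁=0, q₋₂=1):
  k=0: a=19, p=19, q=1
  k=1: a=3, p=58, q=3
  k=2: a=2, p=135, q=7

135/7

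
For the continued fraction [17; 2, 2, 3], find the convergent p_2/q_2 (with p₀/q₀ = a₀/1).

87/5

Using pₖ = aₖpₖ₋₁ + pₖ₋₂, qₖ = aₖqₖ₋₁ + qₖ₋₂ (with p₋₁=1, p₋₂=0, q₋₁=0, q₋₂=1):
  k=0: a=17, p=17, q=1
  k=1: a=2, p=35, q=2
  k=2: a=2, p=87, q=5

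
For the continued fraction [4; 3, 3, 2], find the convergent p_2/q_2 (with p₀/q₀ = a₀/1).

Using pₖ = aₖpₖ₋₁ + pₖ₋₂, qₖ = aₖqₖ₋₁ + qₖ₋₂ (with p₋₁=1, p₋₂=0, q₋₁=0, q₋₂=1):
  k=0: a=4, p=4, q=1
  k=1: a=3, p=13, q=3
  k=2: a=3, p=43, q=10

43/10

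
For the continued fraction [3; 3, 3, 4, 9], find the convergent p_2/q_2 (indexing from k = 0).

Using pₖ = aₖpₖ₋₁ + pₖ₋₂, qₖ = aₖqₖ₋₁ + qₖ₋₂ (with p₋₁=1, p₋₂=0, q₋₁=0, q₋₂=1):
  k=0: a=3, p=3, q=1
  k=1: a=3, p=10, q=3
  k=2: a=3, p=33, q=10

33/10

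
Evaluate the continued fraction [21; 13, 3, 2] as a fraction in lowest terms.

1960/93

Fold from the inside: start with 2/1.
  3 + 1/2 = 7/2
  13 + 2/7 = 93/7
  21 + 7/93 = 1960/93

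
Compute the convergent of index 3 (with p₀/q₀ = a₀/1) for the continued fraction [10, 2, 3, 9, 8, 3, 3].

Using pₖ = aₖpₖ₋₁ + pₖ₋₂, qₖ = aₖqₖ₋₁ + qₖ₋₂ (with p₋₁=1, p₋₂=0, q₋₁=0, q₋₂=1):
  k=0: a=10, p=10, q=1
  k=1: a=2, p=21, q=2
  k=2: a=3, p=73, q=7
  k=3: a=9, p=678, q=65

678/65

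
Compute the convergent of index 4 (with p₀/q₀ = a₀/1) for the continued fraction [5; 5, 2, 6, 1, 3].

Using pₖ = aₖpₖ₋₁ + pₖ₋₂, qₖ = aₖqₖ₋₁ + qₖ₋₂ (with p₋₁=1, p₋₂=0, q₋₁=0, q₋₂=1):
  k=0: a=5, p=5, q=1
  k=1: a=5, p=26, q=5
  k=2: a=2, p=57, q=11
  k=3: a=6, p=368, q=71
  k=4: a=1, p=425, q=82

425/82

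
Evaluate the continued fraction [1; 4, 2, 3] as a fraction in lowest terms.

38/31

Using pₖ = aₖpₖ₋₁ + pₖ₋₂ and qₖ = aₖqₖ₋₁ + qₖ₋₂:
  k=0: a=1, p=1, q=1
  k=1: a=4, p=5, q=4
  k=2: a=2, p=11, q=9
  k=3: a=3, p=38, q=31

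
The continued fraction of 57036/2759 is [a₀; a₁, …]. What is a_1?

57036 = 20·2759 + 1856   →  a_0 = 20
2759 = 1·1856 + 903   →  a_1 = 1

1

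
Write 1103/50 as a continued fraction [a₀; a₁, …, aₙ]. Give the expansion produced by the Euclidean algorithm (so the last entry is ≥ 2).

1103 = 22·50 + 3
50 = 16·3 + 2
3 = 1·2 + 1
2 = 2·1 + 0  (stop)
So 1103/50 = [22; 16, 1, 2].

[22; 16, 1, 2]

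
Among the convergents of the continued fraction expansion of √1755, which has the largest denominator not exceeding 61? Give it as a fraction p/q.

√1755 = [41; 1, 8, 3, 8, 1, 82, …] (period length 6).
Convergents:
  p_0/q_0 = 41/1
  p_1/q_1 = 42/1
  p_2/q_2 = 377/9
  p_3/q_3 = 1173/28
  p_4/q_4 = 9761/233
q_3 = 28 ≤ 61 < 233 = q_4, so the answer is 1173/28.

1173/28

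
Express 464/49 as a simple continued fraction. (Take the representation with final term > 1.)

[9; 2, 7, 1, 2]

464 = 9×49 + 23
49 = 2×23 + 3
23 = 7×3 + 2
3 = 1×2 + 1
2 = 2×1 + 0  (stop)
So 464/49 = [9; 2, 7, 1, 2].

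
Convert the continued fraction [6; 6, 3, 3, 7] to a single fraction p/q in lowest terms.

2833/460

Fold from the inside: start with 7/1.
  3 + 1/7 = 22/7
  3 + 7/22 = 73/22
  6 + 22/73 = 460/73
  6 + 73/460 = 2833/460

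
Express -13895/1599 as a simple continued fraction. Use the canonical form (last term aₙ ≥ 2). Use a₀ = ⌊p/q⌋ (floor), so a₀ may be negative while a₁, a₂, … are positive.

[-9; 3, 4, 2, 7, 2, 3]

-13895 = -9×1599 + 496
1599 = 3×496 + 111
496 = 4×111 + 52
111 = 2×52 + 7
52 = 7×7 + 3
7 = 2×3 + 1
3 = 3×1 + 0  (stop)
So -13895/1599 = [-9; 3, 4, 2, 7, 2, 3].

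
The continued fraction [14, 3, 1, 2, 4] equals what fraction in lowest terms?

685/48

Using pₖ = aₖpₖ₋₁ + pₖ₋₂ and qₖ = aₖqₖ₋₁ + qₖ₋₂:
  k=0: a=14, p=14, q=1
  k=1: a=3, p=43, q=3
  k=2: a=1, p=57, q=4
  k=3: a=2, p=157, q=11
  k=4: a=4, p=685, q=48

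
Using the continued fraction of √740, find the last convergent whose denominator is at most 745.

9249/340

√740 = [27; 4, 1, 12, 1, 4, 54, …] (period length 6).
Convergents:
  p_0/q_0 = 27/1
  p_1/q_1 = 109/4
  p_2/q_2 = 136/5
  p_3/q_3 = 1741/64
  p_4/q_4 = 1877/69
  p_5/q_5 = 9249/340
  p_6/q_6 = 501323/18429
q_5 = 340 ≤ 745 < 18429 = q_6, so the answer is 9249/340.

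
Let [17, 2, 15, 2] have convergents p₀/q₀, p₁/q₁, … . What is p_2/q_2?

Using pₖ = aₖpₖ₋₁ + pₖ₋₂, qₖ = aₖqₖ₋₁ + qₖ₋₂ (with p₋₁=1, p₋₂=0, q₋₁=0, q₋₂=1):
  k=0: a=17, p=17, q=1
  k=1: a=2, p=35, q=2
  k=2: a=15, p=542, q=31

542/31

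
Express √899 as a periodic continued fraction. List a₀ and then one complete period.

a₀ = ⌊√899⌋ = 29.

[29; 1, 58]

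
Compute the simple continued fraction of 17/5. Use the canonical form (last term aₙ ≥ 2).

17 = 3*5 + 2
5 = 2*2 + 1
2 = 2*1 + 0  (stop)
So 17/5 = [3; 2, 2].

[3; 2, 2]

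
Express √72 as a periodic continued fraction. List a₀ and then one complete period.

a₀ = ⌊√72⌋ = 8.
With m₀=0, d₀=1 and mₖ₊₁ = dₖaₖ − mₖ, dₖ₊₁ = (n − mₖ₊₁²)/dₖ, aₖ₊₁ = ⌊(a₀+mₖ₊₁)/dₖ₊₁⌋:
  k=1: m=8, d=8, a=2
  k=2: m=8, d=1, a=16
d=1 and a=2a₀=16 at k=2, so the next step gives (m, d) = (8, 8) again — its k=1 value — and the period has length 2.

[8; 2, 16]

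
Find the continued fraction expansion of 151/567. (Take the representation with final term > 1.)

151 = 0×567 + 151
567 = 3×151 + 114
151 = 1×114 + 37
114 = 3×37 + 3
37 = 12×3 + 1
3 = 3×1 + 0  (stop)
So 151/567 = [0; 3, 1, 3, 12, 3].

[0; 3, 1, 3, 12, 3]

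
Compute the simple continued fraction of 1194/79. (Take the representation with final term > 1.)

[15; 8, 1, 3, 2]

1194 = 15×79 + 9
79 = 8×9 + 7
9 = 1×7 + 2
7 = 3×2 + 1
2 = 2×1 + 0  (stop)
So 1194/79 = [15; 8, 1, 3, 2].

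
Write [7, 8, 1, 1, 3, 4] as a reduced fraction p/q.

1829/257

Fold from the inside: start with 4/1.
  3 + 1/4 = 13/4
  1 + 4/13 = 17/13
  1 + 13/17 = 30/17
  8 + 17/30 = 257/30
  7 + 30/257 = 1829/257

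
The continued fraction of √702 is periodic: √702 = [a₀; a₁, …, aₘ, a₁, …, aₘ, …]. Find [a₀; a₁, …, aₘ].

[26; 2, 52]

a₀ = ⌊√702⌋ = 26.
With m₀=0, d₀=1 and mₖ₊₁ = dₖaₖ − mₖ, dₖ₊₁ = (n − mₖ₊₁²)/dₖ, aₖ₊₁ = ⌊(a₀+mₖ₊₁)/dₖ₊₁⌋:
  k=1: m=26, d=26, a=2
  k=2: m=26, d=1, a=52
d=1 and a=2a₀=52 at k=2, so the next step gives (m, d) = (26, 26) again — its k=1 value — and the period has length 2.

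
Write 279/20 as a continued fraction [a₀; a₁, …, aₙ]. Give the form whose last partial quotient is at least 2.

[13; 1, 19]

279 = 13×20 + 19
20 = 1×19 + 1
19 = 19×1 + 0  (stop)
So 279/20 = [13; 1, 19].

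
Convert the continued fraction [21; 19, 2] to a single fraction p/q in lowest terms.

Using pₖ = aₖpₖ₋₁ + pₖ₋₂ and qₖ = aₖqₖ₋₁ + qₖ₋₂:
  k=0: a=21, p=21, q=1
  k=1: a=19, p=400, q=19
  k=2: a=2, p=821, q=39

821/39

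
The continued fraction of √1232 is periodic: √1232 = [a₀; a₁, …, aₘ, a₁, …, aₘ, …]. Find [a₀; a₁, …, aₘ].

a₀ = ⌊√1232⌋ = 35.
With m₀=0, d₀=1 and mₖ₊₁ = dₖaₖ − mₖ, dₖ₊₁ = (n − mₖ₊₁²)/dₖ, aₖ₊₁ = ⌊(a₀+mₖ₊₁)/dₖ₊₁⌋:
  k=1: m=35, d=7, a=10
  k=2: m=35, d=1, a=70
d=1 and a=2a₀=70 at k=2, so the next step gives (m, d) = (35, 7) again — its k=1 value — and the period has length 2.

[35; 10, 70]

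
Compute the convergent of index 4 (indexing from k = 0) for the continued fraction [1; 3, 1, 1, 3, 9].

Using pₖ = aₖpₖ₋₁ + pₖ₋₂, qₖ = aₖqₖ₋₁ + qₖ₋₂ (with p₋₁=1, p₋₂=0, q₋₁=0, q₋₂=1):
  k=0: a=1, p=1, q=1
  k=1: a=3, p=4, q=3
  k=2: a=1, p=5, q=4
  k=3: a=1, p=9, q=7
  k=4: a=3, p=32, q=25

32/25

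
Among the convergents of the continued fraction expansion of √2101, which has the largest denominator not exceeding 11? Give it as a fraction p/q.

275/6

√2101 = [45; 1, 5, 8, 5, 1, 90, …] (period length 6).
Convergents:
  p_0/q_0 = 45/1
  p_1/q_1 = 46/1
  p_2/q_2 = 275/6
  p_3/q_3 = 2246/49
q_2 = 6 ≤ 11 < 49 = q_3, so the answer is 275/6.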